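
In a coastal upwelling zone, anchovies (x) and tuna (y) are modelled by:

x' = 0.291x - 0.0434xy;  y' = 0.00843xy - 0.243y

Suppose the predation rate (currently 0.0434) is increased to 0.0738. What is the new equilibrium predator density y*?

y* ≈ 3.94

At the interior fixed point, setting dx/dt = 0 with x > 0 fixes y* = (prey growth rate)/(xy coefficient) — independent of the other coefficients.
With the change, y* = 0.291/0.0738 = 3.94; it falls from 6.71.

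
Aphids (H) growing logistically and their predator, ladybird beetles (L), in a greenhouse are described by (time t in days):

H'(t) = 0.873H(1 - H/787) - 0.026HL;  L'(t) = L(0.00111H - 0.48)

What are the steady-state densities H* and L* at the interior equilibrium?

H* ≈ 432, L* ≈ 15.1

From dL/dt = 0 with L > 0: 0.00111H* = 0.48, so H* = 432.
Substitute into dH/dt = 0: 0.873(1 - 432/787) = 0.026L*.
The bracket is 0.451, giving L* = 0.393/0.026 = 15.1.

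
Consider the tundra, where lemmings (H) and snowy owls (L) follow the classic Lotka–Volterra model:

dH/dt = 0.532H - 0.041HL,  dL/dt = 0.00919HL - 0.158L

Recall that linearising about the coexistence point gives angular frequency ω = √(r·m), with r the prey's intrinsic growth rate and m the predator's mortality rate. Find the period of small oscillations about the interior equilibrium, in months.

Here r = 0.532 and m = 0.158, so r·m = 0.0841.
ω = √0.0841 = 0.29 per month, hence T = 2π/ω ≈ 21.7 months.

T ≈ 21.7 months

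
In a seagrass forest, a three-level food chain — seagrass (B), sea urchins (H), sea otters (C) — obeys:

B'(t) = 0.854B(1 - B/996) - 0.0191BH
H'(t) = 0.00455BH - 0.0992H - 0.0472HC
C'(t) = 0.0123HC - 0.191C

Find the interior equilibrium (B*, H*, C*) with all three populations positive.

From dC/dt = 0: 0.0123H* = 0.191, so H* = 15.5.
From dB/dt = 0: 0.854(1 - B*/996) = 0.0191·15.5, giving B* = 996·(1 - 0.347) = 650.
From dH/dt = 0: 0.00455·650 - 0.0992 = 0.0472C*, so C* = 2.86/0.0472 = 60.6.

B* ≈ 650, H* ≈ 15.5, C* ≈ 60.6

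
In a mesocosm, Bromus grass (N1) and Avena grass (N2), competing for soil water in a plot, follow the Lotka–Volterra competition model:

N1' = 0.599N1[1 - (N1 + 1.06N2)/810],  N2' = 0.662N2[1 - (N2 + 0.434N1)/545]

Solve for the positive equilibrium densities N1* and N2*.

Setting both brackets to zero gives the nullclines N1 + 1.06N2 = 810 and 0.434N1 + N2 = 545.
Substituting N2 = 545 - 0.434N1 into the first: N1(1 - 1.06·0.434) = 810 - 1.06·545.
So N1* = 232/0.54 = 430, and then N2* = 545 - 0.434·430 = 358.

N1* ≈ 430, N2* ≈ 358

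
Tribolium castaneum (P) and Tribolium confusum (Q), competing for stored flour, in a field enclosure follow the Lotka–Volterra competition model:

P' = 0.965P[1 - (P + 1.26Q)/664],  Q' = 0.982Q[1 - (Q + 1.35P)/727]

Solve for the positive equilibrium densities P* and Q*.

P* ≈ 360, Q* ≈ 242

Setting both brackets to zero gives the nullclines P + 1.26Q = 664 and 1.35P + Q = 727.
Substituting Q = 727 - 1.35P into the first: P(1 - 1.26·1.35) = 664 - 1.26·727.
So P* = -252/-0.701 = 360, and then Q* = 727 - 1.35·360 = 242.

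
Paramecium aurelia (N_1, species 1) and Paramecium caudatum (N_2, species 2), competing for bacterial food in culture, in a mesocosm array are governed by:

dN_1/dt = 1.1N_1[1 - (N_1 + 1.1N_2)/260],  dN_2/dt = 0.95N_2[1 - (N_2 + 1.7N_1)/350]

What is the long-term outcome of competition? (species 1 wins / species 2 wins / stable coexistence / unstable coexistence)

Compare the nullcline intercepts: K1/α12 = 260/1.1 = 236 < K2 = 350; K2/α21 = 350/1.7 = 206 < K1 = 260.
Since both are reversed, neither can invade when rare; the interior point is a saddle.

unstable coexistence (outcome depends on initial conditions)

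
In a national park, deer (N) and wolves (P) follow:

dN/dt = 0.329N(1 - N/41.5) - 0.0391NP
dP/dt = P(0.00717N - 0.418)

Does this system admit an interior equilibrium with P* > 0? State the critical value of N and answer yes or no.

The predator equation gives dP/dt > 0 only when N > 0.418/0.00717 = 58.3.
Without the predator, N → K = 41.5. Since 41.5 < 58.3, the predator cannot invade.

Threshold N = 58.3; K < 58.3, so no, the predator goes extinct.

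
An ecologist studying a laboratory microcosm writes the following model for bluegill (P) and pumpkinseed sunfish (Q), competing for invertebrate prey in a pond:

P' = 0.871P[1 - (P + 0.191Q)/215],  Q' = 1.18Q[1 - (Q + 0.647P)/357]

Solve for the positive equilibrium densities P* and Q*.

Setting both brackets to zero gives the nullclines P + 0.191Q = 215 and 0.647P + Q = 357.
Substituting Q = 357 - 0.647P into the first: P(1 - 0.191·0.647) = 215 - 0.191·357.
So P* = 147/0.876 = 168, and then Q* = 357 - 0.647·168 = 249.

P* ≈ 168, Q* ≈ 249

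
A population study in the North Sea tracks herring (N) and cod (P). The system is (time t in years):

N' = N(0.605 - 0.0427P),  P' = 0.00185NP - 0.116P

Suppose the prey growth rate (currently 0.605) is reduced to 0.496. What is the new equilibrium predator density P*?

At the interior fixed point, setting dN/dt = 0 with N > 0 fixes P* = (prey growth rate)/(NP coefficient) — independent of the other coefficients.
With the change, P* = 0.496/0.0427 = 11.6; it falls from 14.2.

P* ≈ 11.6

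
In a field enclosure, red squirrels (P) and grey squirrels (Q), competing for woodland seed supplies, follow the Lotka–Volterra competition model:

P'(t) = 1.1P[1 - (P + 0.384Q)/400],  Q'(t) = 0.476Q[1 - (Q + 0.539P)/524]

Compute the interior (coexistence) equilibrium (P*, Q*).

P* ≈ 251, Q* ≈ 389

Setting both brackets to zero gives the nullclines P + 0.384Q = 400 and 0.539P + Q = 524.
Substituting Q = 524 - 0.539P into the first: P(1 - 0.384·0.539) = 400 - 0.384·524.
So P* = 199/0.793 = 251, and then Q* = 524 - 0.539·251 = 389.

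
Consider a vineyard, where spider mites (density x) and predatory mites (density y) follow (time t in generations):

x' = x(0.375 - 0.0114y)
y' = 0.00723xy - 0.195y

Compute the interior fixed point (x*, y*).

x* ≈ 27, y* ≈ 32.9

Set dy/dt = 0 with y > 0: 0.00723x - 0.195 = 0, so x* = 0.195/0.00723 = 27.
Set dx/dt = 0 with x > 0: 0.375 - 0.0114y = 0, so y* = 0.375/0.0114 = 32.9.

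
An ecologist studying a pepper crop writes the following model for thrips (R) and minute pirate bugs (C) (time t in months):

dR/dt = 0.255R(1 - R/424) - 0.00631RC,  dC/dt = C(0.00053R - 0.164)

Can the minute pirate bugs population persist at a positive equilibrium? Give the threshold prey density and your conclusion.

Threshold R = 309; K > 309, so yes, the predator persists.

The predator equation gives dC/dt > 0 only when R > 0.164/0.00053 = 309.
Without the predator, R → K = 424. Since 424 > 309, the predator can invade and persist.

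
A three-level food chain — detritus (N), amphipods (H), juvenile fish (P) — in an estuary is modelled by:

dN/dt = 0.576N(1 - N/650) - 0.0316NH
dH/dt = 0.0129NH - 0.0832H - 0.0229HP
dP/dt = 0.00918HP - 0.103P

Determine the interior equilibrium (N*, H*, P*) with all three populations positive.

N* ≈ 250, H* ≈ 11.2, P* ≈ 137

From dP/dt = 0: 0.00918H* = 0.103, so H* = 11.2.
From dN/dt = 0: 0.576(1 - N*/650) = 0.0316·11.2, giving N* = 650·(1 - 0.616) = 250.
From dH/dt = 0: 0.0129·250 - 0.0832 = 0.0229P*, so P* = 3.14/0.0229 = 137.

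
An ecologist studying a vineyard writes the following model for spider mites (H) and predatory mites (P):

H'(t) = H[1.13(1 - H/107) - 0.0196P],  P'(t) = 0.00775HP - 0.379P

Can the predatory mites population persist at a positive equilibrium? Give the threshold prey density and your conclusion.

Threshold H = 48.9; K > 48.9, so yes, the predator persists.

The predator equation gives dP/dt > 0 only when H > 0.379/0.00775 = 48.9.
Without the predator, H → K = 107. Since 107 > 48.9, the predator can invade and persist.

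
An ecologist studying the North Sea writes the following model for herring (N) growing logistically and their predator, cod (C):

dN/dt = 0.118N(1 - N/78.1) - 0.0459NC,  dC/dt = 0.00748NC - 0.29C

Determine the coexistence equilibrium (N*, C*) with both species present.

N* ≈ 38.8, C* ≈ 1.29

From dC/dt = 0 with C > 0: 0.00748N* = 0.29, so N* = 38.8.
Substitute into dN/dt = 0: 0.118(1 - 38.8/78.1) = 0.0459C*.
The bracket is 0.504, giving C* = 0.0594/0.0459 = 1.29.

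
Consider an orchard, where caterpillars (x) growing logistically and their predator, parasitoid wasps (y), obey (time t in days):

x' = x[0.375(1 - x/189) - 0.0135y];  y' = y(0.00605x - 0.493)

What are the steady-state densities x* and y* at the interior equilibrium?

x* ≈ 81.5, y* ≈ 15.8

From dy/dt = 0 with y > 0: 0.00605x* = 0.493, so x* = 81.5.
Substitute into dx/dt = 0: 0.375(1 - 81.5/189) = 0.0135y*.
The bracket is 0.569, giving y* = 0.213/0.0135 = 15.8.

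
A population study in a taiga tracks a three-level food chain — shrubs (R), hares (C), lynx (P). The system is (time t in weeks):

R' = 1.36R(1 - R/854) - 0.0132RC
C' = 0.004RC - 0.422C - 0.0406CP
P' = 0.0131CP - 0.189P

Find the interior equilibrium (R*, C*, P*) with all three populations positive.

From dP/dt = 0: 0.0131C* = 0.189, so C* = 14.4.
From dR/dt = 0: 1.36(1 - R*/854) = 0.0132·14.4, giving R* = 854·(1 - 0.14) = 734.
From dC/dt = 0: 0.004·734 - 0.422 = 0.0406P*, so P* = 2.52/0.0406 = 62.

R* ≈ 734, C* ≈ 14.4, P* ≈ 62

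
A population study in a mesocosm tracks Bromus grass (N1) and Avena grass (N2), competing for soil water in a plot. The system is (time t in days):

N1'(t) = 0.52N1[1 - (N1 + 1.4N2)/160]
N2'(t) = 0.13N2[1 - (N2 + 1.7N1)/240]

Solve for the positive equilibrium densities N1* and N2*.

N1* ≈ 128, N2* ≈ 23.2

Setting both brackets to zero gives the nullclines N1 + 1.4N2 = 160 and 1.7N1 + N2 = 240.
Substituting N2 = 240 - 1.7N1 into the first: N1(1 - 1.4·1.7) = 160 - 1.4·240.
So N1* = -176/-1.38 = 128, and then N2* = 240 - 1.7·128 = 23.2.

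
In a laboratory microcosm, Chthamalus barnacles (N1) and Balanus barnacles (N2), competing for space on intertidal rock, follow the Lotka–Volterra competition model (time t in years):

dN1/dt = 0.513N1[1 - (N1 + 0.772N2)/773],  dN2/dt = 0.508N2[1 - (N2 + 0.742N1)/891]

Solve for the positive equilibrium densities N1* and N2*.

N1* ≈ 199, N2* ≈ 743

Setting both brackets to zero gives the nullclines N1 + 0.772N2 = 773 and 0.742N1 + N2 = 891.
Substituting N2 = 891 - 0.742N1 into the first: N1(1 - 0.772·0.742) = 773 - 0.772·891.
So N1* = 85.1/0.427 = 199, and then N2* = 891 - 0.742·199 = 743.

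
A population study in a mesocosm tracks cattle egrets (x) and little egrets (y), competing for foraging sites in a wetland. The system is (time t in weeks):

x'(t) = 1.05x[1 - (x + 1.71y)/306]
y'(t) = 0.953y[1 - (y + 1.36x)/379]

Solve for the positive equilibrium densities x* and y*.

Setting both brackets to zero gives the nullclines x + 1.71y = 306 and 1.36x + y = 379.
Substituting y = 379 - 1.36x into the first: x(1 - 1.71·1.36) = 306 - 1.71·379.
So x* = -342/-1.33 = 258, and then y* = 379 - 1.36·258 = 28.

x* ≈ 258, y* ≈ 28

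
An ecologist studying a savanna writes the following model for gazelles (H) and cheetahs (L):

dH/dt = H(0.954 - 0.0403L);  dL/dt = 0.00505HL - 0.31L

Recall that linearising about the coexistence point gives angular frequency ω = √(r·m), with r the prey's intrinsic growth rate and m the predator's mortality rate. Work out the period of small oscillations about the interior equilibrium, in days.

T ≈ 11.6 days

Here r = 0.954 and m = 0.31, so r·m = 0.296.
ω = √0.296 = 0.544 per day, hence T = 2π/ω ≈ 11.6 days.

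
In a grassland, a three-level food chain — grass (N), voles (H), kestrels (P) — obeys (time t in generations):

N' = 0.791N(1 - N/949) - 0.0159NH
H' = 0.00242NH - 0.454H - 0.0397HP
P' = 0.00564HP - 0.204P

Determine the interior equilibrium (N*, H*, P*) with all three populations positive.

N* ≈ 259, H* ≈ 36.2, P* ≈ 4.35

From dP/dt = 0: 0.00564H* = 0.204, so H* = 36.2.
From dN/dt = 0: 0.791(1 - N*/949) = 0.0159·36.2, giving N* = 949·(1 - 0.727) = 259.
From dH/dt = 0: 0.00242·259 - 0.454 = 0.0397P*, so P* = 0.173/0.0397 = 4.35.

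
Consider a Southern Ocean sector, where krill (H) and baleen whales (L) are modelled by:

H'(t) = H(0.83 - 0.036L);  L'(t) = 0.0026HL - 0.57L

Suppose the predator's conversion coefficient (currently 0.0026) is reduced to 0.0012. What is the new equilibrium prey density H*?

H* ≈ 475

At the interior fixed point, setting dL/dt = 0 with L > 0 fixes H* = (predator death rate)/(HL coefficient) — independent of the other coefficients.
With the change, H* = 0.57/0.0012 = 475; it rises from 219.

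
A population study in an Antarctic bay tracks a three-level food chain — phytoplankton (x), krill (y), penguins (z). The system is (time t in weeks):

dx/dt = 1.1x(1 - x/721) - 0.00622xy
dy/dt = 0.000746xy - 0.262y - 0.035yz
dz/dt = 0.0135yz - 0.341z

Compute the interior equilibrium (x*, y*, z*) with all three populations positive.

From dz/dt = 0: 0.0135y* = 0.341, so y* = 25.3.
From dx/dt = 0: 1.1(1 - x*/721) = 0.00622·25.3, giving x* = 721·(1 - 0.143) = 618.
From dy/dt = 0: 0.000746·618 - 0.262 = 0.035z*, so z* = 0.199/0.035 = 5.69.

x* ≈ 618, y* ≈ 25.3, z* ≈ 5.69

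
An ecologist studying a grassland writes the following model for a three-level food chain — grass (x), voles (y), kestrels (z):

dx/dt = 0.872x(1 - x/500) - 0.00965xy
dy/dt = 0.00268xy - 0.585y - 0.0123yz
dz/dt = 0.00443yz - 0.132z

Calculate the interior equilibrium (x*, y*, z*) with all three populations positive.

From dz/dt = 0: 0.00443y* = 0.132, so y* = 29.8.
From dx/dt = 0: 0.872(1 - x*/500) = 0.00965·29.8, giving x* = 500·(1 - 0.33) = 335.
From dy/dt = 0: 0.00268·335 - 0.585 = 0.0123z*, so z* = 0.313/0.0123 = 25.5.

x* ≈ 335, y* ≈ 29.8, z* ≈ 25.5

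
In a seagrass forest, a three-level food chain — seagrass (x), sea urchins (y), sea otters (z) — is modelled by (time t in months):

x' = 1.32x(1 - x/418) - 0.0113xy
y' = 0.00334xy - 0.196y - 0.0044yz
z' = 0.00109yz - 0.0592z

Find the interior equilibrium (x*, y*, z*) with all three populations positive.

x* ≈ 224, y* ≈ 54.3, z* ≈ 125

From dz/dt = 0: 0.00109y* = 0.0592, so y* = 54.3.
From dx/dt = 0: 1.32(1 - x*/418) = 0.0113·54.3, giving x* = 418·(1 - 0.465) = 224.
From dy/dt = 0: 0.00334·224 - 0.196 = 0.0044z*, so z* = 0.551/0.0044 = 125.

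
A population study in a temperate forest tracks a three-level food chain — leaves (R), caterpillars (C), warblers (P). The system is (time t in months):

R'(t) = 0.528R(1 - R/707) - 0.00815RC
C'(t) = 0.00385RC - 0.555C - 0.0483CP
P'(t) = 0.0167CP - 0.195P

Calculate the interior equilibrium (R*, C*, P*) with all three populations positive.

R* ≈ 580, C* ≈ 11.7, P* ≈ 34.7

From dP/dt = 0: 0.0167C* = 0.195, so C* = 11.7.
From dR/dt = 0: 0.528(1 - R*/707) = 0.00815·11.7, giving R* = 707·(1 - 0.18) = 580.
From dC/dt = 0: 0.00385·580 - 0.555 = 0.0483P*, so P* = 1.68/0.0483 = 34.7.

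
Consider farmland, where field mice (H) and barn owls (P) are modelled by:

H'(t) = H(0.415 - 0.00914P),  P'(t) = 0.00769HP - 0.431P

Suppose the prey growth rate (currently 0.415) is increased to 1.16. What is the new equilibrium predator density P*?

At the interior fixed point, setting dH/dt = 0 with H > 0 fixes P* = (prey growth rate)/(HP coefficient) — independent of the other coefficients.
With the change, P* = 1.16/0.00914 = 127; it rises from 45.4.

P* ≈ 127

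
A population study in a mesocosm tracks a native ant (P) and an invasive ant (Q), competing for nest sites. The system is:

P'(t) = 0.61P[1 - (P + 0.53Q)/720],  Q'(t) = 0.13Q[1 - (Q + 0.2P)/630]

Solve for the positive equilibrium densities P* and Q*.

P* ≈ 432, Q* ≈ 544

Setting both brackets to zero gives the nullclines P + 0.53Q = 720 and 0.2P + Q = 630.
Substituting Q = 630 - 0.2P into the first: P(1 - 0.53·0.2) = 720 - 0.53·630.
So P* = 386/0.894 = 432, and then Q* = 630 - 0.2·432 = 544.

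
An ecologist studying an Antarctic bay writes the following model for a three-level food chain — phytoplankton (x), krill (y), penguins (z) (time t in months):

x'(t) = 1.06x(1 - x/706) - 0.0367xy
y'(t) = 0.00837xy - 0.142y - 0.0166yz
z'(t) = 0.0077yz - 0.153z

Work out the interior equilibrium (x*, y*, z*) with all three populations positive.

From dz/dt = 0: 0.0077y* = 0.153, so y* = 19.9.
From dx/dt = 0: 1.06(1 - x*/706) = 0.0367·19.9, giving x* = 706·(1 - 0.688) = 220.
From dy/dt = 0: 0.00837·220 - 0.142 = 0.0166z*, so z* = 1.7/0.0166 = 103.

x* ≈ 220, y* ≈ 19.9, z* ≈ 103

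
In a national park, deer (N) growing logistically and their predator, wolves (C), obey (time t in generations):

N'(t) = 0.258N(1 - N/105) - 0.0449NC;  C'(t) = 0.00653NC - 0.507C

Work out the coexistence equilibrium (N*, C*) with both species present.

From dC/dt = 0 with C > 0: 0.00653N* = 0.507, so N* = 77.6.
Substitute into dN/dt = 0: 0.258(1 - 77.6/105) = 0.0449C*.
The bracket is 0.261, giving C* = 0.0672/0.0449 = 1.5.

N* ≈ 77.6, C* ≈ 1.5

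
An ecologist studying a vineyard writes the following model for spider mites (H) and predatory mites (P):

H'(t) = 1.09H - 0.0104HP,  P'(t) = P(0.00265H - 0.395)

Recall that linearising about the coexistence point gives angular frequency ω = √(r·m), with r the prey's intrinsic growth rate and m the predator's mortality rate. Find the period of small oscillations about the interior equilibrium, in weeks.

T ≈ 9.58 weeks

Here r = 1.09 and m = 0.395, so r·m = 0.431.
ω = √0.431 = 0.656 per week, hence T = 2π/ω ≈ 9.58 weeks.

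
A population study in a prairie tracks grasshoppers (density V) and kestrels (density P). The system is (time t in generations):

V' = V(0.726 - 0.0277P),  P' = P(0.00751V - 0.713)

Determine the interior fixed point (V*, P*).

V* ≈ 94.9, P* ≈ 26.2

Set dP/dt = 0 with P > 0: 0.00751V - 0.713 = 0, so V* = 0.713/0.00751 = 94.9.
Set dV/dt = 0 with V > 0: 0.726 - 0.0277P = 0, so P* = 0.726/0.0277 = 26.2.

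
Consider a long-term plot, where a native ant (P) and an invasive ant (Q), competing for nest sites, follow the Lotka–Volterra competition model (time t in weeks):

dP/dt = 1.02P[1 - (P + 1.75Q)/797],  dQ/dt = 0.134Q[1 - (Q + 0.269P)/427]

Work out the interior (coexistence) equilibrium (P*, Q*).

P* ≈ 94, Q* ≈ 402

Setting both brackets to zero gives the nullclines P + 1.75Q = 797 and 0.269P + Q = 427.
Substituting Q = 427 - 0.269P into the first: P(1 - 1.75·0.269) = 797 - 1.75·427.
So P* = 49.8/0.529 = 94, and then Q* = 427 - 0.269·94 = 402.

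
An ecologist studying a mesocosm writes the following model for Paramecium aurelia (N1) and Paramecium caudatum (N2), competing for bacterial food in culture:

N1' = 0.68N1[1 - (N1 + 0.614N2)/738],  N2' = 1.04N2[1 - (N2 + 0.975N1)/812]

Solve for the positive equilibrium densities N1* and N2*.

Setting both brackets to zero gives the nullclines N1 + 0.614N2 = 738 and 0.975N1 + N2 = 812.
Substituting N2 = 812 - 0.975N1 into the first: N1(1 - 0.614·0.975) = 738 - 0.614·812.
So N1* = 239/0.401 = 597, and then N2* = 812 - 0.975·597 = 230.

N1* ≈ 597, N2* ≈ 230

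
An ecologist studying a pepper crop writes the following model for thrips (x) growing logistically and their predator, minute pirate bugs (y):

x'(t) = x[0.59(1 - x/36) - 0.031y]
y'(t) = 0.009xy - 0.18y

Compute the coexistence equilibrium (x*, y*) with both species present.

x* ≈ 20, y* ≈ 8.46

From dy/dt = 0 with y > 0: 0.009x* = 0.18, so x* = 20.
Substitute into dx/dt = 0: 0.59(1 - 20/36) = 0.031y*.
The bracket is 0.444, giving y* = 0.262/0.031 = 8.46.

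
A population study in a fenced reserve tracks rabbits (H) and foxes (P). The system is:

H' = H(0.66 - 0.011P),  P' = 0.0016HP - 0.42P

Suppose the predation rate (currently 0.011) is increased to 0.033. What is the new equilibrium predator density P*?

P* ≈ 20

At the interior fixed point, setting dH/dt = 0 with H > 0 fixes P* = (prey growth rate)/(HP coefficient) — independent of the other coefficients.
With the change, P* = 0.66/0.033 = 20; it falls from 60.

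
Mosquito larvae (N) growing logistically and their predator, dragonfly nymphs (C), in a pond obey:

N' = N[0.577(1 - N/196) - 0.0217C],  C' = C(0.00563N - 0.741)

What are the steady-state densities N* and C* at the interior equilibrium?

From dC/dt = 0 with C > 0: 0.00563N* = 0.741, so N* = 132.
Substitute into dN/dt = 0: 0.577(1 - 132/196) = 0.0217C*.
The bracket is 0.328, giving C* = 0.19/0.0217 = 8.73.

N* ≈ 132, C* ≈ 8.73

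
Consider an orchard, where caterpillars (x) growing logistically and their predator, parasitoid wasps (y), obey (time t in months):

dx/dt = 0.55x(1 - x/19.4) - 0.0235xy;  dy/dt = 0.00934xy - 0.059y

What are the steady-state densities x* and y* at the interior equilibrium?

x* ≈ 6.32, y* ≈ 15.8

From dy/dt = 0 with y > 0: 0.00934x* = 0.059, so x* = 6.32.
Substitute into dx/dt = 0: 0.55(1 - 6.32/19.4) = 0.0235y*.
The bracket is 0.674, giving y* = 0.371/0.0235 = 15.8.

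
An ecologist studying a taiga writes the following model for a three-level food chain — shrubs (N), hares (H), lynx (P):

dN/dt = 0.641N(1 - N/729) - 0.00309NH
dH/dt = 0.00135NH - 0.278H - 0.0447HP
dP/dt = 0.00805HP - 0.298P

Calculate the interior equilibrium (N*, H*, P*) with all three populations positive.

N* ≈ 599, H* ≈ 37, P* ≈ 11.9

From dP/dt = 0: 0.00805H* = 0.298, so H* = 37.
From dN/dt = 0: 0.641(1 - N*/729) = 0.00309·37, giving N* = 729·(1 - 0.178) = 599.
From dH/dt = 0: 0.00135·599 - 0.278 = 0.0447P*, so P* = 0.531/0.0447 = 11.9.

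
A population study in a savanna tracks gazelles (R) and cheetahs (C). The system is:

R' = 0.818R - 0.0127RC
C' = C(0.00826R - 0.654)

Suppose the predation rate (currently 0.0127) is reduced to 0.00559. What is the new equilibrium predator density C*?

At the interior fixed point, setting dR/dt = 0 with R > 0 fixes C* = (prey growth rate)/(RC coefficient) — independent of the other coefficients.
With the change, C* = 0.818/0.00559 = 146; it rises from 64.4.

C* ≈ 146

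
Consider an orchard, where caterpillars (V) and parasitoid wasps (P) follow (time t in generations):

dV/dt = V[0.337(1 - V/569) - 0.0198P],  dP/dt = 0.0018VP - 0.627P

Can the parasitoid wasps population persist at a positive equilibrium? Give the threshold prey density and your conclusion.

The predator equation gives dP/dt > 0 only when V > 0.627/0.0018 = 348.
Without the predator, V → K = 569. Since 569 > 348, the predator can invade and persist.

Threshold V = 348; K > 348, so yes, the predator persists.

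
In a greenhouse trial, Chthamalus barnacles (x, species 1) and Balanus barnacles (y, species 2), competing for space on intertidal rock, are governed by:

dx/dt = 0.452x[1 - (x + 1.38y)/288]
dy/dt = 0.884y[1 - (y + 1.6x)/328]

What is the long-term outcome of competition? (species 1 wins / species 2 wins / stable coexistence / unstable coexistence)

Compare the nullcline intercepts: K1/α12 = 288/1.38 = 209 < K2 = 328; K2/α21 = 328/1.6 = 205 < K1 = 288.
Since both are reversed, neither can invade when rare; the interior point is a saddle.

unstable coexistence (outcome depends on initial conditions)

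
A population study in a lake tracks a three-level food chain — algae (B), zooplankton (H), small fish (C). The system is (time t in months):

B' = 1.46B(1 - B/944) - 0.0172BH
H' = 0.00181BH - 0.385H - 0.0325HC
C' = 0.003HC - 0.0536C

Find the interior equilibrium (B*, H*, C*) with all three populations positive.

B* ≈ 745, H* ≈ 17.9, C* ≈ 29.7

From dC/dt = 0: 0.003H* = 0.0536, so H* = 17.9.
From dB/dt = 0: 1.46(1 - B*/944) = 0.0172·17.9, giving B* = 944·(1 - 0.21) = 745.
From dH/dt = 0: 0.00181·745 - 0.385 = 0.0325C*, so C* = 0.964/0.0325 = 29.7.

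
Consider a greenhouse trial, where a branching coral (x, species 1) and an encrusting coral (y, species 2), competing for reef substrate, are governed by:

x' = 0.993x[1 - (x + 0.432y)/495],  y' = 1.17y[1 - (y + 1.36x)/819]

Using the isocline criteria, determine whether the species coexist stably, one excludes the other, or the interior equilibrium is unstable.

Compare the nullcline intercepts: K1/α12 = 495/0.432 = 1150 > K2 = 819; K2/α21 = 819/1.36 = 602 > K1 = 495.
Since both inequalities hold, each species can invade when rare, so the interior equilibrium is stable.

stable coexistence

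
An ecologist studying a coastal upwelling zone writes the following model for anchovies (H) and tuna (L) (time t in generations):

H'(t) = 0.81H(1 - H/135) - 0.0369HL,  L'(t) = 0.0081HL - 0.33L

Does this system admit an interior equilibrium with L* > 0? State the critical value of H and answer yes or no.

The predator equation gives dL/dt > 0 only when H > 0.33/0.0081 = 40.7.
Without the predator, H → K = 135. Since 135 > 40.7, the predator can invade and persist.

Threshold H = 40.7; K > 40.7, so yes, the predator persists.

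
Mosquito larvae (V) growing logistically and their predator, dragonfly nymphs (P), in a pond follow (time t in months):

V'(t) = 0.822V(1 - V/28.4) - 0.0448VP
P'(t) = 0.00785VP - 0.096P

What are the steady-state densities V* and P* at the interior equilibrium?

V* ≈ 12.2, P* ≈ 10.4

From dP/dt = 0 with P > 0: 0.00785V* = 0.096, so V* = 12.2.
Substitute into dV/dt = 0: 0.822(1 - 12.2/28.4) = 0.0448P*.
The bracket is 0.569, giving P* = 0.468/0.0448 = 10.4.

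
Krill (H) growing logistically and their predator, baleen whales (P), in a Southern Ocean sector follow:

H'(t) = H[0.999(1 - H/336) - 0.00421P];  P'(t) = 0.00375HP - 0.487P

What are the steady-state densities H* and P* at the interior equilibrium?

From dP/dt = 0 with P > 0: 0.00375H* = 0.487, so H* = 130.
Substitute into dH/dt = 0: 0.999(1 - 130/336) = 0.00421P*.
The bracket is 0.613, giving P* = 0.613/0.00421 = 146.

H* ≈ 130, P* ≈ 146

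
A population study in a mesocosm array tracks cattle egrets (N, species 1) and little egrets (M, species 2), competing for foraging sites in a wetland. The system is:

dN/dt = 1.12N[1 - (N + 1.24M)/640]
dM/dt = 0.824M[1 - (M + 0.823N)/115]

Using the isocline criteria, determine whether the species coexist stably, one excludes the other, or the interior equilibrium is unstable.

species 1 excludes species 2

Compare the nullcline intercepts: K1/α12 = 640/1.24 = 516 > K2 = 115; K2/α21 = 115/0.823 = 140 < K1 = 640.
Since the inequalities point opposite ways, species 1 can invade but species 2 cannot.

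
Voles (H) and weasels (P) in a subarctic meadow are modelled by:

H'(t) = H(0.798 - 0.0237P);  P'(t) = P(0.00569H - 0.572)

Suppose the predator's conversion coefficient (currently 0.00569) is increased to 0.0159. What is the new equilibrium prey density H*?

At the interior fixed point, setting dP/dt = 0 with P > 0 fixes H* = (predator death rate)/(HP coefficient) — independent of the other coefficients.
With the change, H* = 0.572/0.0159 = 36; it falls from 101.

H* ≈ 36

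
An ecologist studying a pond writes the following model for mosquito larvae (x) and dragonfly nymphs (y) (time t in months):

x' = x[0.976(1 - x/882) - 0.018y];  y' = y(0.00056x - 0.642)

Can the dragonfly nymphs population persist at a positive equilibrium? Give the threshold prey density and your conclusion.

The predator equation gives dy/dt > 0 only when x > 0.642/0.00056 = 1150.
Without the predator, x → K = 882. Since 882 < 1150, the predator cannot invade.

Threshold x = 1150; K < 1150, so no, the predator goes extinct.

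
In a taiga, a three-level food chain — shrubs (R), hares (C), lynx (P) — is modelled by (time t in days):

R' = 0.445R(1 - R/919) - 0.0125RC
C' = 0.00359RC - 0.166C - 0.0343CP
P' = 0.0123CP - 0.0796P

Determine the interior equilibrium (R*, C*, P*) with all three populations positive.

R* ≈ 752, C* ≈ 6.47, P* ≈ 73.9

From dP/dt = 0: 0.0123C* = 0.0796, so C* = 6.47.
From dR/dt = 0: 0.445(1 - R*/919) = 0.0125·6.47, giving R* = 919·(1 - 0.182) = 752.
From dC/dt = 0: 0.00359·752 - 0.166 = 0.0343P*, so P* = 2.53/0.0343 = 73.9.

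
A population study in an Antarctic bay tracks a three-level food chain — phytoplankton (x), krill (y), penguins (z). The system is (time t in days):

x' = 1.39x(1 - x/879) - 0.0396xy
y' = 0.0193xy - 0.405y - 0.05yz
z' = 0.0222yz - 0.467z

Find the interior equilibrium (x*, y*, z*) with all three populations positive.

From dz/dt = 0: 0.0222y* = 0.467, so y* = 21.
From dx/dt = 0: 1.39(1 - x*/879) = 0.0396·21, giving x* = 879·(1 - 0.599) = 352.
From dy/dt = 0: 0.0193·352 - 0.405 = 0.05z*, so z* = 6.39/0.05 = 128.

x* ≈ 352, y* ≈ 21, z* ≈ 128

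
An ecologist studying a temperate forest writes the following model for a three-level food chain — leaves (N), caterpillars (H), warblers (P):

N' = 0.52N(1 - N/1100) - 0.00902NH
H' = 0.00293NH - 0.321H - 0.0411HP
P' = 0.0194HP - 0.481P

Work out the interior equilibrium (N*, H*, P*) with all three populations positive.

From dP/dt = 0: 0.0194H* = 0.481, so H* = 24.8.
From dN/dt = 0: 0.52(1 - N*/1100) = 0.00902·24.8, giving N* = 1100·(1 - 0.43) = 627.
From dH/dt = 0: 0.00293·627 - 0.321 = 0.0411P*, so P* = 1.52/0.0411 = 36.9.

N* ≈ 627, H* ≈ 24.8, P* ≈ 36.9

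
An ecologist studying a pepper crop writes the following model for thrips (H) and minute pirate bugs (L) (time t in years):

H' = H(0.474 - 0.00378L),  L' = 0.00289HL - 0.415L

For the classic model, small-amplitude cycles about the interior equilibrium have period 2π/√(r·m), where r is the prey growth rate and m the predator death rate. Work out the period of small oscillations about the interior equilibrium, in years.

Here r = 0.474 and m = 0.415, so r·m = 0.197.
ω = √0.197 = 0.444 per year, hence T = 2π/ω ≈ 14.2 years.

T ≈ 14.2 years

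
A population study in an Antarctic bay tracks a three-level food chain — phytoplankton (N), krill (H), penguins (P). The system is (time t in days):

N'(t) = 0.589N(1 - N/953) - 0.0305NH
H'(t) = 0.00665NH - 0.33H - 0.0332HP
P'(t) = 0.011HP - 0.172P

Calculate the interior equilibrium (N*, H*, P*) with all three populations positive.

From dP/dt = 0: 0.011H* = 0.172, so H* = 15.6.
From dN/dt = 0: 0.589(1 - N*/953) = 0.0305·15.6, giving N* = 953·(1 - 0.81) = 181.
From dH/dt = 0: 0.00665·181 - 0.33 = 0.0332P*, so P* = 0.876/0.0332 = 26.4.

N* ≈ 181, H* ≈ 15.6, P* ≈ 26.4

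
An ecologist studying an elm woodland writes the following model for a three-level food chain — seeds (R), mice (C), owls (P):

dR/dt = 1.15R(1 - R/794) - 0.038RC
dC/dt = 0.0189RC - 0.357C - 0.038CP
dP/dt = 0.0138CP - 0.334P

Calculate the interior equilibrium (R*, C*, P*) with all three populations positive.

R* ≈ 159, C* ≈ 24.2, P* ≈ 69.7

From dP/dt = 0: 0.0138C* = 0.334, so C* = 24.2.
From dR/dt = 0: 1.15(1 - R*/794) = 0.038·24.2, giving R* = 794·(1 - 0.8) = 159.
From dC/dt = 0: 0.0189·159 - 0.357 = 0.038P*, so P* = 2.65/0.038 = 69.7.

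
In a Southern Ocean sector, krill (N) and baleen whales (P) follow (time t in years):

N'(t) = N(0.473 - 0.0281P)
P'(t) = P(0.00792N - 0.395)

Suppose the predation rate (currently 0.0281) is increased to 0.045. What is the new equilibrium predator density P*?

At the interior fixed point, setting dN/dt = 0 with N > 0 fixes P* = (prey growth rate)/(NP coefficient) — independent of the other coefficients.
With the change, P* = 0.473/0.045 = 10.5; it falls from 16.8.

P* ≈ 10.5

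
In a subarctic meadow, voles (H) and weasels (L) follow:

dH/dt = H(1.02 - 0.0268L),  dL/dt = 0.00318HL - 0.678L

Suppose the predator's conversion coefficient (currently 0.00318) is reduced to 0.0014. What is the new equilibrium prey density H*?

At the interior fixed point, setting dL/dt = 0 with L > 0 fixes H* = (predator death rate)/(HL coefficient) — independent of the other coefficients.
With the change, H* = 0.678/0.0014 = 484; it rises from 213.

H* ≈ 484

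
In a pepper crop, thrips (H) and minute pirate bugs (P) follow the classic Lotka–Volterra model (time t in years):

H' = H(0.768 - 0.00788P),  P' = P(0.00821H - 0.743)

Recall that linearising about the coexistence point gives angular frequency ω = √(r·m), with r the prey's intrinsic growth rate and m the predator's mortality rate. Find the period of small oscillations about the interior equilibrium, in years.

T ≈ 8.32 years

Here r = 0.768 and m = 0.743, so r·m = 0.571.
ω = √0.571 = 0.755 per year, hence T = 2π/ω ≈ 8.32 years.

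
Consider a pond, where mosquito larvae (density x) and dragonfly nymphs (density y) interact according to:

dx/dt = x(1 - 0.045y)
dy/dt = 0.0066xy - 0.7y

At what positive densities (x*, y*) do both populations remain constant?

x* ≈ 106, y* ≈ 22.2

Set dy/dt = 0 with y > 0: 0.0066x - 0.7 = 0, so x* = 0.7/0.0066 = 106.
Set dx/dt = 0 with x > 0: 1 - 0.045y = 0, so y* = 1/0.045 = 22.2.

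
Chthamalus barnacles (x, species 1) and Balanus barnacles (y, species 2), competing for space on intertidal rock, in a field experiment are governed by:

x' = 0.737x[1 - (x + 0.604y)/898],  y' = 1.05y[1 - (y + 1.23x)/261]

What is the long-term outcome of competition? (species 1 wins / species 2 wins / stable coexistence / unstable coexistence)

species 1 excludes species 2

Compare the nullcline intercepts: K1/α12 = 898/0.604 = 1490 > K2 = 261; K2/α21 = 261/1.23 = 212 < K1 = 898.
Since the inequalities point opposite ways, species 1 can invade but species 2 cannot.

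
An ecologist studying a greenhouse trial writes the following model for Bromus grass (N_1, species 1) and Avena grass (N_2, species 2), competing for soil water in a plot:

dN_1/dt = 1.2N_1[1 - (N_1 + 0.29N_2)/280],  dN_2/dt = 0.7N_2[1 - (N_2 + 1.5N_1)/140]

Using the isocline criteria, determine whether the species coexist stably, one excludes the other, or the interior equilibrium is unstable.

species 1 excludes species 2

Compare the nullcline intercepts: K1/α12 = 280/0.29 = 966 > K2 = 140; K2/α21 = 140/1.5 = 93.3 < K1 = 280.
Since the inequalities point opposite ways, species 1 can invade but species 2 cannot.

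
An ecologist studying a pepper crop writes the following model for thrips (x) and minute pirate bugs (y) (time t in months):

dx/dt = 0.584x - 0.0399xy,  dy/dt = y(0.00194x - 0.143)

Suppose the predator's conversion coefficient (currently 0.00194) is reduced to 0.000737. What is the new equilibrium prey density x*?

At the interior fixed point, setting dy/dt = 0 with y > 0 fixes x* = (predator death rate)/(xy coefficient) — independent of the other coefficients.
With the change, x* = 0.143/0.000737 = 194; it rises from 73.7.

x* ≈ 194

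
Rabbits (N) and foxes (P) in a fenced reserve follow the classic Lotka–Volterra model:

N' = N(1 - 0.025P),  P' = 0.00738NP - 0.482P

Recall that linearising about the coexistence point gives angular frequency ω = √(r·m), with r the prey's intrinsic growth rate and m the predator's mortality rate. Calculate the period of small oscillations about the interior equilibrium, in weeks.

Here r = 1 and m = 0.482, so r·m = 0.482.
ω = √0.482 = 0.694 per week, hence T = 2π/ω ≈ 9.05 weeks.

T ≈ 9.05 weeks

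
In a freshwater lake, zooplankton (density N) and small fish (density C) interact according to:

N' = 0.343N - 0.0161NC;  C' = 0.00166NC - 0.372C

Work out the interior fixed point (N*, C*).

Set dC/dt = 0 with C > 0: 0.00166N - 0.372 = 0, so N* = 0.372/0.00166 = 224.
Set dN/dt = 0 with N > 0: 0.343 - 0.0161C = 0, so C* = 0.343/0.0161 = 21.3.

N* ≈ 224, C* ≈ 21.3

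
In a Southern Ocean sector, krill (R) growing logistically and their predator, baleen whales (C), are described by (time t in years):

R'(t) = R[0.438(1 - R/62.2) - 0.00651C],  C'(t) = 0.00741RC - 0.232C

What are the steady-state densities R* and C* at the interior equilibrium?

From dC/dt = 0 with C > 0: 0.00741R* = 0.232, so R* = 31.3.
Substitute into dR/dt = 0: 0.438(1 - 31.3/62.2) = 0.00651C*.
The bracket is 0.497, giving C* = 0.218/0.00651 = 33.4.

R* ≈ 31.3, C* ≈ 33.4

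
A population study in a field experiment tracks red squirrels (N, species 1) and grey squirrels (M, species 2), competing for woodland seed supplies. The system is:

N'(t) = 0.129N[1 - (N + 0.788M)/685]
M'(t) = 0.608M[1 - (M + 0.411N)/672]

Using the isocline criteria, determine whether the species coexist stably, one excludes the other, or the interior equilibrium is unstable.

Compare the nullcline intercepts: K1/α12 = 685/0.788 = 869 > K2 = 672; K2/α21 = 672/0.411 = 1640 > K1 = 685.
Since both inequalities hold, each species can invade when rare, so the interior equilibrium is stable.

stable coexistence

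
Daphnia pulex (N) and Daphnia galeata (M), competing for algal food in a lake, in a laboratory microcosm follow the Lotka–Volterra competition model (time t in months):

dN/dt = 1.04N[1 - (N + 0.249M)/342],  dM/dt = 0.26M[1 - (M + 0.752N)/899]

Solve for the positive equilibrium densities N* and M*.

Setting both brackets to zero gives the nullclines N + 0.249M = 342 and 0.752N + M = 899.
Substituting M = 899 - 0.752N into the first: N(1 - 0.249·0.752) = 342 - 0.249·899.
So N* = 118/0.813 = 145, and then M* = 899 - 0.752·145 = 790.

N* ≈ 145, M* ≈ 790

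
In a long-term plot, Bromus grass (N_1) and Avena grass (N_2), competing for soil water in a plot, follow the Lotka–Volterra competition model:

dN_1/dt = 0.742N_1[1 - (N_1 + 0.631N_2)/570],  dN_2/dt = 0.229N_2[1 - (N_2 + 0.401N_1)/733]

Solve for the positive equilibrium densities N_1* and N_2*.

Setting both brackets to zero gives the nullclines N_1 + 0.631N_2 = 570 and 0.401N_1 + N_2 = 733.
Substituting N_2 = 733 - 0.401N_1 into the first: N_1(1 - 0.631·0.401) = 570 - 0.631·733.
So N_1* = 107/0.747 = 144, and then N_2* = 733 - 0.401·144 = 675.

N_1* ≈ 144, N_2* ≈ 675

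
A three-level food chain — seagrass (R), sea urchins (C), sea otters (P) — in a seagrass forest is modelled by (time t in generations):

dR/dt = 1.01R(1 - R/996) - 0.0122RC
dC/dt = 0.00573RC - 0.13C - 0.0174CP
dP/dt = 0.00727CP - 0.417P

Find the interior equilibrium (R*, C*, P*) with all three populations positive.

R* ≈ 306, C* ≈ 57.4, P* ≈ 93.3

From dP/dt = 0: 0.00727C* = 0.417, so C* = 57.4.
From dR/dt = 0: 1.01(1 - R*/996) = 0.0122·57.4, giving R* = 996·(1 - 0.693) = 306.
From dC/dt = 0: 0.00573·306 - 0.13 = 0.0174P*, so P* = 1.62/0.0174 = 93.3.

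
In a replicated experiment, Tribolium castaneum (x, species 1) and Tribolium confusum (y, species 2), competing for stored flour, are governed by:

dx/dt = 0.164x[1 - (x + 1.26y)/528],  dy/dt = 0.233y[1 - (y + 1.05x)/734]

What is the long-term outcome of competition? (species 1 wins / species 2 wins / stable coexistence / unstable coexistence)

Compare the nullcline intercepts: K1/α12 = 528/1.26 = 419 < K2 = 734; K2/α21 = 734/1.05 = 699 > K1 = 528.
Since the inequalities point opposite ways, species 2 can invade but species 1 cannot.

species 2 excludes species 1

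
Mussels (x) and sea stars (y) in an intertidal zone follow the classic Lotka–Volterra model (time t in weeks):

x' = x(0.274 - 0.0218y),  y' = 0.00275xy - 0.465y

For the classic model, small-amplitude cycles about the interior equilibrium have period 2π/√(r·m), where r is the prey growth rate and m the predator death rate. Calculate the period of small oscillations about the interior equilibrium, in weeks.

T ≈ 17.6 weeks

Here r = 0.274 and m = 0.465, so r·m = 0.127.
ω = √0.127 = 0.357 per week, hence T = 2π/ω ≈ 17.6 weeks.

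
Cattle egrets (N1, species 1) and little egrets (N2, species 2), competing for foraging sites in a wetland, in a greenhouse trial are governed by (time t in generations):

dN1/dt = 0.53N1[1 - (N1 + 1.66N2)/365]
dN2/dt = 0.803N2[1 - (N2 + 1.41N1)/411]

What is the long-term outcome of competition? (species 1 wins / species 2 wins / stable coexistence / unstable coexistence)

unstable coexistence (outcome depends on initial conditions)

Compare the nullcline intercepts: K1/α12 = 365/1.66 = 220 < K2 = 411; K2/α21 = 411/1.41 = 291 < K1 = 365.
Since both are reversed, neither can invade when rare; the interior point is a saddle.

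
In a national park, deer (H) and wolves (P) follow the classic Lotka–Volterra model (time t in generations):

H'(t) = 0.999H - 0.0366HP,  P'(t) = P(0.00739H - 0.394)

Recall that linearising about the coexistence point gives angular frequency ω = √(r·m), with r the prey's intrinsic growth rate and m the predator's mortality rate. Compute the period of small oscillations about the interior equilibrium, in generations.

Here r = 0.999 and m = 0.394, so r·m = 0.394.
ω = √0.394 = 0.627 per generation, hence T = 2π/ω ≈ 10 generations.

T ≈ 10 generations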